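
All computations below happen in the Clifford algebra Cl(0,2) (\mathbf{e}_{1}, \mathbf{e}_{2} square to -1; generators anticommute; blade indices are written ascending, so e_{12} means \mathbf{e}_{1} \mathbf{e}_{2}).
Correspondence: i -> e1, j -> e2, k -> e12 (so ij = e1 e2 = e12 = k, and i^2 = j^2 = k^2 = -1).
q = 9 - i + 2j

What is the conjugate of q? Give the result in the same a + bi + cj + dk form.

In blades: q = 9 - e_{1} + 2 e_{2}.
Conjugation here is Clifford conjugation: the scalar is fixed and the grade-1 and grade-2 blades all flip sign, giving 9 + e_{1} - 2 e_{2}; translating back:
Answer: 9 + i - 2j


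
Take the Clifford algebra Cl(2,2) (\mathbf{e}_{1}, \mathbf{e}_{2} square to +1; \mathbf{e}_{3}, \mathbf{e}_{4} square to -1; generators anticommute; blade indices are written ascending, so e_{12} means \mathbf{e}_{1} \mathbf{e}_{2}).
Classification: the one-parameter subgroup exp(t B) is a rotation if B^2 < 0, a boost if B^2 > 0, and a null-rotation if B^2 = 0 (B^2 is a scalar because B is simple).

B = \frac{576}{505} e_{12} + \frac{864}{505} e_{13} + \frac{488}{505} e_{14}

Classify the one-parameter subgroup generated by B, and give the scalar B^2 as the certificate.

B^2 term by term: the squares give (\frac{576}{505})^2*(e_{12})^2 + (\frac{864}{505})^2*(e_{13})^2 + (\frac{488}{505})^2*(e_{14})^2 = \frac{331776}{255025}*(-1) + \frac{746496}{255025}*(+1) + \frac{238144}{255025}*(+1) = \frac{64}{25} (each basis 2-blade squares to minus the product of its generators' squares); cross terms between blades sharing an index anticommute and cancel. So B^2 = \frac{64}{25}.
Answer: boost, certificate B^2 = \frac{64}{25}. B^2 = \frac{64}{25} is basis-independent, so its sign is the whole story.


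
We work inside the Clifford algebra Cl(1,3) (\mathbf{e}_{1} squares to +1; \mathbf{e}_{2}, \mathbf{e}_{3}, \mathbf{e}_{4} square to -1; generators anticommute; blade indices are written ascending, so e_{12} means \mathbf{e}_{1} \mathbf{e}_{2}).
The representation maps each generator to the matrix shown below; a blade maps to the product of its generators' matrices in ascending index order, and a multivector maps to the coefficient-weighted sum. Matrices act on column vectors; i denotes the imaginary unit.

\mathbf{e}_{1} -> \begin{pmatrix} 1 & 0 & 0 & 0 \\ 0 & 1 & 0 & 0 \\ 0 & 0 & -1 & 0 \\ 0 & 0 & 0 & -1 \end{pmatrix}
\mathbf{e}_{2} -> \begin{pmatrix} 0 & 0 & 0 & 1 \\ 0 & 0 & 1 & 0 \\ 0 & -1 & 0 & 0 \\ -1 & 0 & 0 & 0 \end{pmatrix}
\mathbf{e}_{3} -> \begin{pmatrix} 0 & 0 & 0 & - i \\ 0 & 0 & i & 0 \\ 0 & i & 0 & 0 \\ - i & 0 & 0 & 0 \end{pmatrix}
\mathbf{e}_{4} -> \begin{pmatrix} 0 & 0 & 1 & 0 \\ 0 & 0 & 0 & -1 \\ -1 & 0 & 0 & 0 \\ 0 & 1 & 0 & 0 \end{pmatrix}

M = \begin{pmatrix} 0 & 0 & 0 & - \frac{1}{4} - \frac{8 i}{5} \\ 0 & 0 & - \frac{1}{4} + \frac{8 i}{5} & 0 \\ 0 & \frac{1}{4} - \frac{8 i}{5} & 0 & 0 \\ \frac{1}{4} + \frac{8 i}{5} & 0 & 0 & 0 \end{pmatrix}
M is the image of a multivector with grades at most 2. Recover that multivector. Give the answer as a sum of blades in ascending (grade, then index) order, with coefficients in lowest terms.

Method: the blade images are trace-orthogonal — tr(rho(e_A) rho(e_B)^-1) = 4 if A = B and 0 otherwise — and rho(e_A)^-1 = (e_A)^2 * rho(e_A) with (e_A)^2 = +1 or -1, so the coefficient of e_A in the preimage is (e_A)^2 * tr(M rho(e_A))/4.
Nonzero projections over blades of grade <= 2: e_{2}: (e_{2})^2 = -1, tr(M rho(e_{2})) = 1, coefficient -\frac{1}{4}; e_{13}: (e_{13})^2 = +1, tr(M rho(e_{13})) = \frac{32}{5}, coefficient \frac{8}{5}. Every other blade of grade <= 2 projects to 0.
Answer: -\frac{1}{4} e_{2} + \frac{8}{5} e_{13}


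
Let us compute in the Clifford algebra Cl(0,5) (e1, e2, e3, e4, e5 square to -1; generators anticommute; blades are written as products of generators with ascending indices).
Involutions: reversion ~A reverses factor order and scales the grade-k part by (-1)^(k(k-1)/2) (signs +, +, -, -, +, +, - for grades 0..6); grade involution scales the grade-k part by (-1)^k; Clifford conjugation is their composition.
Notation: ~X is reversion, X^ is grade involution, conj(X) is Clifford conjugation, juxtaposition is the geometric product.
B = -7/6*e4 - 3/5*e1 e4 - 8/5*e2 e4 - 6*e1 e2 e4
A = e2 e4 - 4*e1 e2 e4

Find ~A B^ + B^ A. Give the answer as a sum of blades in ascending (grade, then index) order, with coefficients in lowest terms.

first term: 112/5 + 62/5*e1 - 37/30*e2 - 79/15*e1 e2
second term: -112/5 - 62/5*e1 + 107/30*e2 + 61/15*e1 e2
Answer: 7/3*e2 - 6/5*e1 e2


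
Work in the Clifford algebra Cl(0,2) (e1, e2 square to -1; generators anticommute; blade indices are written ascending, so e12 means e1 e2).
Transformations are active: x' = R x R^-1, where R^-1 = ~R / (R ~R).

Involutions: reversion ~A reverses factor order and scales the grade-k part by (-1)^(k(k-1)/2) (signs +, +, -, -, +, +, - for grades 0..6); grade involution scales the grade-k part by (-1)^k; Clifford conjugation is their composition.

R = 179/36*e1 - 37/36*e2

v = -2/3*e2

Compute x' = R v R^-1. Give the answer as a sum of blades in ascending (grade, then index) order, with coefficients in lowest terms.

~R = 179/36*e1 - 37/36*e2, and R ~R = -16705/648, so R^-1 = ~R / (-16705/648).
R v = -37/54 - 179/54*e12
Answer: 13246/50115*e1 + 10224/16705*e2


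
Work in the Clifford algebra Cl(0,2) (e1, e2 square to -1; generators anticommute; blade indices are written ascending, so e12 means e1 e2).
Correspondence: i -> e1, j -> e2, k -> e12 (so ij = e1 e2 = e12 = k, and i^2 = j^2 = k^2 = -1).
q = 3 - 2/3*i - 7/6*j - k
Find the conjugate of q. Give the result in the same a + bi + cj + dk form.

In blades: q = 3 - 2/3*e1 - 7/6*e2 - e12.
Conjugation here is Clifford conjugation: the scalar is fixed and the grade-1 and grade-2 blades all flip sign, giving 3 + 2/3*e1 + 7/6*e2 + e12; translating back:
Answer: 3 + 2/3*i + 7/6*j + k


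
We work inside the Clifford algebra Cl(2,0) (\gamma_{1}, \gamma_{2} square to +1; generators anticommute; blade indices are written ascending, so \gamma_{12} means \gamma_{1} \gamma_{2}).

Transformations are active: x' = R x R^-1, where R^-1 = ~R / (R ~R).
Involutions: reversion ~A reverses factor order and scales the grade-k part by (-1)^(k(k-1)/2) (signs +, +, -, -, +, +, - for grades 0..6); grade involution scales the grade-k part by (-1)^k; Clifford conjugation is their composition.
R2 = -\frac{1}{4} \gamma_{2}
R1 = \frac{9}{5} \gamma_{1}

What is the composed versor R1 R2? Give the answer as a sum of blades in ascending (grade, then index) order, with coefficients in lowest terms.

Distribute over the terms of R1 (each basis-blade product reordered to ascending indices, repeated generators contracted through their squares):
(\frac{9}{5} \gamma_{1}) R2 = -\frac{9}{20} \gamma_{12}
Answer: -\frac{9}{20} \gamma_{12}


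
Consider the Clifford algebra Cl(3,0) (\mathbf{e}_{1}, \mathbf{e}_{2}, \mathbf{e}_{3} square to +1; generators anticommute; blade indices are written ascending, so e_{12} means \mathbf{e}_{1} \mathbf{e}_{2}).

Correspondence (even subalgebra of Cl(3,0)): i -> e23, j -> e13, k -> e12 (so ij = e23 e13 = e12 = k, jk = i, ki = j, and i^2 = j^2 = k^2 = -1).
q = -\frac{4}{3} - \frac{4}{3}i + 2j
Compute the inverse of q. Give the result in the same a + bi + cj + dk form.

In blades: q = -\frac{4}{3} + 2 e_{13} - \frac{4}{3} e_{23}.
With qbar = -\frac{4}{3} - 2 e_{13} + \frac{4}{3} e_{23} (scalar fixed, mapped units negated), q qbar = \frac{68}{9} (the sum of squared coefficients), so q^-1 = qbar / (\frac{68}{9}) = -\frac{3}{17} - \frac{9}{34} e_{13} + \frac{3}{17} e_{23}; translating back:
Answer: -\frac{3}{17} + \frac{3}{17}i - \frac{9}{34}j


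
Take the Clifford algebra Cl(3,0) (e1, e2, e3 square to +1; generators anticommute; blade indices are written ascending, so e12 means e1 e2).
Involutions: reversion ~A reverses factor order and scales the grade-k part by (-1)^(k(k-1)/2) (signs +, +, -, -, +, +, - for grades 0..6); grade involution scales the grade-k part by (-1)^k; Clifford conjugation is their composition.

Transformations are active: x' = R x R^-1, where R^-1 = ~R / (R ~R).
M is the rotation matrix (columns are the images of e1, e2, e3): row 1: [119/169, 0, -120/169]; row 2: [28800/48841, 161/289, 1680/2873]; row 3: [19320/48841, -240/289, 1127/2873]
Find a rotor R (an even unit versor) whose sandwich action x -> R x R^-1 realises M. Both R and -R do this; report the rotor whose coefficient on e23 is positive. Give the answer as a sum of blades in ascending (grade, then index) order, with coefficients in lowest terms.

Method: write R = a + b12*e12 + b13*e13 + b23*e23 with a^2 + b12^2 + b13^2 + b23^2 = 1 (so R^-1 = ~R). Expanding the columns R e_j ~R gives tr M = 4a^2 - 1 and, from the antisymmetric part, M21 - M12 = -4a*b12, M13 - M31 = 4a*b13, M32 - M23 = -4a*b23.
Here tr M = 80759/48841, so a^2 = (1 + tr M)/4 = 32400/48841 and a = ±180/221. Taking a = 180/221: M21 - M12 = 28800/48841, M13 - M31 = -54000/48841, M32 - M23 = -69120/48841, giving b12 = -40/221, b13 = -75/221, b23 = 96/221, i.e. R = 180/221 - 40/221*e12 - 75/221*e13 + 96/221*e23.
Its e23 coefficient is already positive.
Answer: 180/221 - 40/221*e12 - 75/221*e13 + 96/221*e23. Recall the cover is two-to-one: with M of trace 80759/48841, both preimages act alike, and the stated e23 sign chooses the sheet.


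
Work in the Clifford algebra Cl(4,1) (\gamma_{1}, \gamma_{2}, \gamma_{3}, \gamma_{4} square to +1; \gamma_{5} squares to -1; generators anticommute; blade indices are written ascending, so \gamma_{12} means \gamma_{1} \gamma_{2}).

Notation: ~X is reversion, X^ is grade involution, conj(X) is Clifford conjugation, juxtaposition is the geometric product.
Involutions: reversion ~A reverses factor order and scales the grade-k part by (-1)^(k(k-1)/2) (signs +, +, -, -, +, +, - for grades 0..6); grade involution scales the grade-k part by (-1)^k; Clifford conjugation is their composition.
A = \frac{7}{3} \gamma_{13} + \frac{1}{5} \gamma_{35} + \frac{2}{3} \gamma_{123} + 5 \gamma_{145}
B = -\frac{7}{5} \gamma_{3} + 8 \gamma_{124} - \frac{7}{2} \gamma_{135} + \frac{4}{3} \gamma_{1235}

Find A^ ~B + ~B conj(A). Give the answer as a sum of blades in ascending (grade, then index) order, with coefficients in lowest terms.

first term: -\frac{77}{30} \gamma_{1} - \frac{3149}{450} \gamma_{5} + \frac{6}{5} \gamma_{12} - \frac{353}{9} \gamma_{25} + \frac{73}{6} \gamma_{34} - 12 \gamma_{234} + 7 \gamma_{1345} + \frac{8}{5} \gamma_{12345}
second term: -\frac{119}{30} \gamma_{1} + \frac{4201}{450} \gamma_{5} - \frac{6}{5} \gamma_{12} - \frac{409}{9} \gamma_{25} + \frac{73}{6} \gamma_{34} - \frac{76}{3} \gamma_{234} + 7 \gamma_{1345} - \frac{8}{5} \gamma_{12345}
Answer: -\frac{98}{15} \gamma_{1} + \frac{526}{225} \gamma_{5} - \frac{254}{3} \gamma_{25} + \frac{73}{3} \gamma_{34} - \frac{112}{3} \gamma_{234} + 14 \gamma_{1345}


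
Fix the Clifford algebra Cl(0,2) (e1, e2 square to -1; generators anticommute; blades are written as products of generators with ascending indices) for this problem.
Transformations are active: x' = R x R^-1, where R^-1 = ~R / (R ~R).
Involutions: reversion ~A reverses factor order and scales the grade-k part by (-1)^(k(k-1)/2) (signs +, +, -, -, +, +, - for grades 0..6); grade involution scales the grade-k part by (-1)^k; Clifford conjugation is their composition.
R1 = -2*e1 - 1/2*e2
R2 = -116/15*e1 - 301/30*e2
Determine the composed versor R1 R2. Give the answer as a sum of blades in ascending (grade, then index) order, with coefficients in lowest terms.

Distribute over the terms of R1 (each basis-blade product reordered to ascending indices, repeated generators contracted through their squares):
(-2*e1) R2 = -232/15 + 301/15*e1 e2
(-1/2*e2) R2 = -301/60 - 58/15*e1 e2
Summing the partial products and collecting blades:
Answer: -1229/60 + 81/5*e1 e2


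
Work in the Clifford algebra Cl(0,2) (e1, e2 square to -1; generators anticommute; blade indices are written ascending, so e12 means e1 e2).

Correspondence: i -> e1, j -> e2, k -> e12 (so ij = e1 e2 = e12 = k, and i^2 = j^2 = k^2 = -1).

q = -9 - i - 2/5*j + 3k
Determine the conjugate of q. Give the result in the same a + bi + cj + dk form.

In blades: q = -9 - e1 - 2/5*e2 + 3*e12.
Conjugation here is Clifford conjugation: the scalar is fixed and the grade-1 and grade-2 blades all flip sign, giving -9 + e1 + 2/5*e2 - 3*e12; translating back:
Answer: -9 + i + 2/5*j - 3k


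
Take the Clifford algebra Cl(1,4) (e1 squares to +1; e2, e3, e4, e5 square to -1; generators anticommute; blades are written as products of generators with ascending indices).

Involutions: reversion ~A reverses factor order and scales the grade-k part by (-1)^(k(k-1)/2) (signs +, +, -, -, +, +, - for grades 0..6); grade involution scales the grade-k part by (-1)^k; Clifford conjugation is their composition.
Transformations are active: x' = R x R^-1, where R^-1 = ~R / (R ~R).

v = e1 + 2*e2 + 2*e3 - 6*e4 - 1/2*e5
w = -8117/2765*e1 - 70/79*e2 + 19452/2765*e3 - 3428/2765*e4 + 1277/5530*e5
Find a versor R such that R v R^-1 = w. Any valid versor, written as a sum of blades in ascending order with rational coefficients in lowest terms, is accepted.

Key observation: q(v) = q(w) = -173/4 (sandwiches preserve the norm), so R = v + w = -5352/2765*e1 + 88/79*e2 + 24982/2765*e3 - 20018/2765*e4 - 744/2765*e5 works whenever it is invertible — the component of v along it is kept and (v - w)/2 reverses, sending v to w.
Answer: -5352/2765*e1 + 88/79*e2 + 24982/2765*e3 - 20018/2765*e4 - 744/2765*e5


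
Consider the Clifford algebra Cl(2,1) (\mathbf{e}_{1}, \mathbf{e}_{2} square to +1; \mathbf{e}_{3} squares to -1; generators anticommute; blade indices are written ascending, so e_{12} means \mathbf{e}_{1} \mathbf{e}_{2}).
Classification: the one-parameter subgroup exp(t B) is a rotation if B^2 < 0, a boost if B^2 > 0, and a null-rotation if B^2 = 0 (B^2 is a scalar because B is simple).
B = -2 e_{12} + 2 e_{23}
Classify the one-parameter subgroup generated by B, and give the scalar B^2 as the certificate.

B^2 term by term: the squares give (-2)^2*(e_{12})^2 + (2)^2*(e_{23})^2 = 4*(-1) + 4*(+1) = 0 (each basis 2-blade squares to minus the product of its generators' squares); cross terms between blades sharing an index anticommute and cancel. So B^2 = 0.
Answer: null-rotation, certificate B^2 = 0. One invariant decides it: the square 0 survives every conjugation, and its sign is exactly the classification.


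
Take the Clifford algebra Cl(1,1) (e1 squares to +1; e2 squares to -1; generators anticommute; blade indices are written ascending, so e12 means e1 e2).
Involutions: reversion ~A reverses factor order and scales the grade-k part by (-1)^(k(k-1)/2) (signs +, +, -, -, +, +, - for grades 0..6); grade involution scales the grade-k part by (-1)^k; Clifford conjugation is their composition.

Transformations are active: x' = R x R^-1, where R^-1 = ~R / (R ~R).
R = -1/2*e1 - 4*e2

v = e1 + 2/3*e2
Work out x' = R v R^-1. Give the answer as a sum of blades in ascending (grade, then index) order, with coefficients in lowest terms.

~R = -1/2*e1 - 4*e2, and R ~R = -63/4, so R^-1 = ~R / (-63/4).
R v = 13/6 + 11/3*e12
Answer: -163/189*e1 + 82/189*e2


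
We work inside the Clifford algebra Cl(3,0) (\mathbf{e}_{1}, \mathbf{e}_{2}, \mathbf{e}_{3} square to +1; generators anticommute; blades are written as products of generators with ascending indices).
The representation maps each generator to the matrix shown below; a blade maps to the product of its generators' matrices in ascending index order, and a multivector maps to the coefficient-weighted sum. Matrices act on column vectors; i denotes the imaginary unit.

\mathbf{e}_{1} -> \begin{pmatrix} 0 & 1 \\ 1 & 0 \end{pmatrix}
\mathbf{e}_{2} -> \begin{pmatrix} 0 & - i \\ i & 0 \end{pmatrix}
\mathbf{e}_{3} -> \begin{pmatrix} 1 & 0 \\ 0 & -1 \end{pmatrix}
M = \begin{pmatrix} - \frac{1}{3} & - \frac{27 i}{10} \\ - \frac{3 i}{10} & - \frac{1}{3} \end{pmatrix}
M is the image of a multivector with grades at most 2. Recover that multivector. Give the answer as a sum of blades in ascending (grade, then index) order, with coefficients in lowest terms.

Method: 1, rho(e_{1}), rho(e_{2}), rho(e_{3}) form a trace-orthogonal basis of the 2x2 complex matrices (tr(X Y) = 2 if X = Y, else 0), so M = m0*1 + m1*rho(e_{1}) + m2*rho(e_{2}) + m3*rho(e_{3}) with m0 = tr(M)/2 = - \frac{1}{3}, m1 = tr(M rho(e_{1}))/2 = - \frac{3 i}{2}, m2 = tr(M rho(e_{2}))/2 = \frac{6}{5}, m3 = tr(M rho(e_{3}))/2 = 0.
Multiplying table entries, the bivector images are rho(e_{1} e_{2}) = i*rho(e_{3}), rho(e_{1} e_{3}) = -i*rho(e_{2}), rho(e_{2} e_{3}) = i*rho(e_{1}); with real blade coefficients the real parts of m0..m3 are the coefficients of 1, e_{1}, e_{2}, e_{3} and the imaginary parts give the bivectors (e_{2} e_{3}: Im m1, e_{1} e_{3}: -Im m2, e_{1} e_{2}: Im m3).
Answer: -\frac{1}{3} + \frac{6}{5} e_{2} - \frac{3}{2} e_{2} e_{3}


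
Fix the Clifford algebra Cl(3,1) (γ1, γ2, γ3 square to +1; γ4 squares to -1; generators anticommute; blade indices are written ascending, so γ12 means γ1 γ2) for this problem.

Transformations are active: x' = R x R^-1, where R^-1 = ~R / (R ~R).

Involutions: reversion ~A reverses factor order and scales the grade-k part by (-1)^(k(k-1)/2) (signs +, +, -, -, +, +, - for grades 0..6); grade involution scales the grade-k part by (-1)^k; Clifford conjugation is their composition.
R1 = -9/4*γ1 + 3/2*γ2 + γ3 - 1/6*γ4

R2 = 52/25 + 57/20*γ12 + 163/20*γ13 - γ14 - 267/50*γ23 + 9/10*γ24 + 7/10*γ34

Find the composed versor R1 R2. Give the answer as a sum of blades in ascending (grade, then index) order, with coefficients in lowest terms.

Distribute over the terms of R1 (each basis-blade product reordered to ascending indices, repeated generators contracted through their squares):
(-9/4*γ1) R2 = -117/25*γ1 - 513/80*γ2 - 1467/80*γ3 + 9/4*γ4 + 2403/200*γ123 - 81/40*γ124 - 63/40*γ134
(3/2*γ2) R2 = -171/40*γ1 + 78/25*γ2 - 801/100*γ3 + 27/20*γ4 - 489/40*γ123 + 3/2*γ124 + 21/20*γ234
(γ3) R2 = -163/20*γ1 + 267/50*γ2 + 52/25*γ3 + 7/10*γ4 + 57/20*γ123 + γ134 - 9/10*γ234
(-1/6*γ4) R2 = 1/6*γ1 - 3/20*γ2 - 7/60*γ3 - 26/75*γ4 - 19/40*γ124 - 163/120*γ134 + 89/100*γ234
Summing the partial products and collecting blades:
Answer: -10163/600*γ1 + 759/400*γ2 - 29261/1200*γ3 + 593/150*γ4 + 66/25*γ123 - γ124 - 29/15*γ134 + 26/25*γ234


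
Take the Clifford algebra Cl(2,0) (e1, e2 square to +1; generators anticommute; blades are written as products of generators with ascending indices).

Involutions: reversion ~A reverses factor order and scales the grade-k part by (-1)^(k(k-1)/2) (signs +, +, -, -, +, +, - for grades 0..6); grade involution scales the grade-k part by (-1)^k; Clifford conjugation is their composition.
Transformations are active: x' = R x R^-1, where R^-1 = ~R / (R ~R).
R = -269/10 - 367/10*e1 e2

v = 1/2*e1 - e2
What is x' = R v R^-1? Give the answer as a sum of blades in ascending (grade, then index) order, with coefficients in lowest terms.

~R = -269/10 + 367/10*e1 e2, and R ~R = 4141/2, so R^-1 = ~R / (4141/2).
R v = 93/4*e1 + 181/4*e2
Answer: -22861/20705*e1 - 7279/41410*e2


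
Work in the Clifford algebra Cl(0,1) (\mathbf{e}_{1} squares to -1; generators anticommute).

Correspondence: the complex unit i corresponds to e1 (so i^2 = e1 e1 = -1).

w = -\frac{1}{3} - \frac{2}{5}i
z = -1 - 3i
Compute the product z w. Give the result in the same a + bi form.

In blades: z = -1 - 3 e_{1}, w = -\frac{1}{3} - \frac{2}{5} e_{1}.
Distribute z over w term by term (generator squares from the signature, products reordered to ascending indices): (-1)*w = \frac{1}{3} + \frac{2}{5} e_{1}; (-3 e_{1})*w = -\frac{6}{5} + e_{1}.
Sum: -\frac{13}{15} + \frac{7}{5} e_{1}; translating back through the correspondence:
Answer: -\frac{13}{15} + \frac{7}{5}i


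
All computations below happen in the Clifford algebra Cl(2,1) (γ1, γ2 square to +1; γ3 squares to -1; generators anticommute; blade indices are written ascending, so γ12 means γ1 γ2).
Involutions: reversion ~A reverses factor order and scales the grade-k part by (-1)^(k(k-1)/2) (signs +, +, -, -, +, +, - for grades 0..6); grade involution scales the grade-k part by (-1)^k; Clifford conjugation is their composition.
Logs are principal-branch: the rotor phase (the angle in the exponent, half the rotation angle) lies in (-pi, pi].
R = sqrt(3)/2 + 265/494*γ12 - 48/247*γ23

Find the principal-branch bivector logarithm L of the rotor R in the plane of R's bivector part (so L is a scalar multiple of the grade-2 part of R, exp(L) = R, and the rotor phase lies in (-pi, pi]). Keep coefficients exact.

The scalar part of R is sqrt(3)/2, which fixes the principal-branch rotor phase; the unit plane is then the bivector part divided by the sine of that phase, and L is that plane scaled by the phase.
Concretely: cos(phase) = sqrt(3)/2 gives phase = ±pi/6, and since phase/sin(phase) is even the sign is immaterial: L = (phase/sin(phase)) * <R>_2 = (pi/3) * <R>_2.
Answer: 265*pi/1482*γ12 - 16*pi/247*γ23


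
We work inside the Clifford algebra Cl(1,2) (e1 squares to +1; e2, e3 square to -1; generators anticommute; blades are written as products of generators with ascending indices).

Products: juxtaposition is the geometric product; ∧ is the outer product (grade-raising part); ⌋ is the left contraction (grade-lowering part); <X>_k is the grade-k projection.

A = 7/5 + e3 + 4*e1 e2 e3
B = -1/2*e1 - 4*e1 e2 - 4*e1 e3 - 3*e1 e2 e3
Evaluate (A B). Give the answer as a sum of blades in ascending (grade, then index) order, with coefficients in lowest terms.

step 1: 12 - 47/10*e1 + 16*e2 - 16*e3 - 13/5*e1 e2 - 51/10*e1 e3 - 2*e2 e3 - 41/5*e1 e2 e3
Answer: 12 - 47/10*e1 + 16*e2 - 16*e3 - 13/5*e1 e2 - 51/10*e1 e3 - 2*e2 e3 - 41/5*e1 e2 e3


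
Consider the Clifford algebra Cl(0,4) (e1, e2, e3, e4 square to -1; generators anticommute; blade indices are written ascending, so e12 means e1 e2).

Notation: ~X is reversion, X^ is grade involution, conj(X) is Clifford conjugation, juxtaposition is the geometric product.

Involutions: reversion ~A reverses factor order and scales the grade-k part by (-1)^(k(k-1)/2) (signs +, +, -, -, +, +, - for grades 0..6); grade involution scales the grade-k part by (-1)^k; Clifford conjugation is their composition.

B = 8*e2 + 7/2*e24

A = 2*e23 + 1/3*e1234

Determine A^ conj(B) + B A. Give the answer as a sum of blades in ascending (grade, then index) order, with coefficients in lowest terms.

first term: -16*e3 - 7/6*e13 - 7*e34 + 8/3*e134
second term: -16*e3 + 7/6*e13 - 7*e34 + 8/3*e134
Answer: -32*e3 - 14*e34 + 16/3*e134


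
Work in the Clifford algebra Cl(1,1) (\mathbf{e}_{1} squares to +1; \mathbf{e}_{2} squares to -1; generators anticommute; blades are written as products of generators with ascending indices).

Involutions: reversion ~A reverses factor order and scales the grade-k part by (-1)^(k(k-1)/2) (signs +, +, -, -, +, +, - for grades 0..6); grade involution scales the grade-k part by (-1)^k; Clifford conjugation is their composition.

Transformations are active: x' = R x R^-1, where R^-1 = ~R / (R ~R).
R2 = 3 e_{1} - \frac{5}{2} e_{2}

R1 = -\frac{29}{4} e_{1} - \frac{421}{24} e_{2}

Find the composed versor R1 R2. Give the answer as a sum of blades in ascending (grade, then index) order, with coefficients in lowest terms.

Distribute over the terms of R1 (each basis-blade product reordered to ascending indices, repeated generators contracted through their squares):
(-\frac{29}{4} e_{1}) R2 = -\frac{87}{4} + \frac{145}{8} e_{1} e_{2}
(-\frac{421}{24} e_{2}) R2 = -\frac{2105}{48} + \frac{421}{8} e_{1} e_{2}
Summing the partial products and collecting blades:
Answer: -\frac{3149}{48} + \frac{283}{4} e_{1} e_{2}


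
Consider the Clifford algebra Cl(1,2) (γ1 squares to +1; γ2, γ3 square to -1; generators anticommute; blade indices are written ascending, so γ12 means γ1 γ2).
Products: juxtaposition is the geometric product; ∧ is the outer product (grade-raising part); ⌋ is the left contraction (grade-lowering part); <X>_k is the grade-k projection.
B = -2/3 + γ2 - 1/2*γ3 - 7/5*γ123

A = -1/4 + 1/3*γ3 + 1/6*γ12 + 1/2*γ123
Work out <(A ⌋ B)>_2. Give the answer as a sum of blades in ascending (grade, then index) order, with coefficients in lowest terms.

step 1: 31/30 - 1/4*γ2 - 13/120*γ3 + 7/15*γ12 + 7/20*γ123
step 2: 7/15*γ12
Answer: 7/15*γ12


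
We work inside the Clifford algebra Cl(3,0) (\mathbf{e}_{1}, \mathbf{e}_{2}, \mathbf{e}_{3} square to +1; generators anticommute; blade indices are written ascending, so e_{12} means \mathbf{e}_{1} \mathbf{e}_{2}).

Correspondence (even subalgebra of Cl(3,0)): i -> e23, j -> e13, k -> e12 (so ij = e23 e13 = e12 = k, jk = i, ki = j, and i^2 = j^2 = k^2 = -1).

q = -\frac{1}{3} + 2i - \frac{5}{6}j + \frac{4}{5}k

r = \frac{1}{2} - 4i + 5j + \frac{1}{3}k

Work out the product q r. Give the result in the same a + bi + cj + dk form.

In blades: q = -\frac{1}{3} + \frac{4}{5} e_{12} - \frac{5}{6} e_{13} + 2 e_{23}, r = \frac{1}{2} + \frac{1}{3} e_{12} + 5 e_{13} - 4 e_{23}.
Distribute q over r term by term (generator squares from the signature, products reordered to ascending indices): (-\frac{1}{3})*r = -\frac{1}{6} - \frac{1}{9} e_{12} - \frac{5}{3} e_{13} + \frac{4}{3} e_{23}; (\frac{4}{5} e_{12})*r = -\frac{4}{15} + \frac{2}{5} e_{12} - \frac{16}{5} e_{13} - 4 e_{23}; (-\frac{5}{6} e_{13})*r = \frac{25}{6} - \frac{10}{3} e_{12} - \frac{5}{12} e_{13} - \frac{5}{18} e_{23}; (2 e_{23})*r = 8 + 10 e_{12} - \frac{2}{3} e_{13} + e_{23}.
Sum: \frac{176}{15} + \frac{313}{45} e_{12} - \frac{119}{20} e_{13} - \frac{35}{18} e_{23}; translating back through the correspondence:
Answer: \frac{176}{15} - \frac{35}{18}i - \frac{119}{20}j + \frac{313}{45}k


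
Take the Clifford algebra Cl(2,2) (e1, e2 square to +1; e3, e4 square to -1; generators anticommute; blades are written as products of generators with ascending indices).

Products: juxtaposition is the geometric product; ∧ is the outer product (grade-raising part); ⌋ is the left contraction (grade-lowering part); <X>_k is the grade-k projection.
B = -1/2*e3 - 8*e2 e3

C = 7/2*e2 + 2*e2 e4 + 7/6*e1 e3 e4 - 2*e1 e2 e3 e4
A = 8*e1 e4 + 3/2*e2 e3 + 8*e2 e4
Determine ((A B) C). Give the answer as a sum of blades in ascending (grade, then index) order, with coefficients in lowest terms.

step 1: -12 + 3/4*e2 - 64*e3 e4 + 4*e1 e3 e4 + 4*e2 e3 e4 - 64*e1 e2 e3 e4
step 2: 3023/24 + 200/3*e1 - 326/3*e2 - 8*e3 + 3/2*e4 - 370/3*e1 e2 + 128*e1 e3 + 128*e2 e3 - 24*e2 e4 + 14*e3 e4 - 8*e1 e2 e3 - 473/2*e1 e3 e4 - 224*e2 e3 e4 + 297/8*e1 e2 e3 e4
Answer: 3023/24 + 200/3*e1 - 326/3*e2 - 8*e3 + 3/2*e4 - 370/3*e1 e2 + 128*e1 e3 + 128*e2 e3 - 24*e2 e4 + 14*e3 e4 - 8*e1 e2 e3 - 473/2*e1 e3 e4 - 224*e2 e3 e4 + 297/8*e1 e2 e3 e4


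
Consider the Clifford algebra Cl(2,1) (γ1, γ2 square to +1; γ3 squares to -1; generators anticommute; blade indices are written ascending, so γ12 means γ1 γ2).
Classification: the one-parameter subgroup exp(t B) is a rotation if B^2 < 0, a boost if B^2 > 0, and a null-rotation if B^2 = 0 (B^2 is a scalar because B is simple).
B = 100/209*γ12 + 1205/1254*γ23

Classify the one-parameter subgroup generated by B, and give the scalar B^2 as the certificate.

B^2 term by term: the squares give (100/209)^2*(γ12)^2 + (1205/1254)^2*(γ23)^2 = 10000/43681*(-1) + 1452025/1572516*(+1) = 25/36 (each basis 2-blade squares to minus the product of its generators' squares); cross terms between blades sharing an index anticommute and cancel. So B^2 = 25/36.
Answer: boost, certificate B^2 = 25/36. Note: conjugating B changes its blade decomposition but never the scalar B^2 = 25/36, whose sign settles the classification.


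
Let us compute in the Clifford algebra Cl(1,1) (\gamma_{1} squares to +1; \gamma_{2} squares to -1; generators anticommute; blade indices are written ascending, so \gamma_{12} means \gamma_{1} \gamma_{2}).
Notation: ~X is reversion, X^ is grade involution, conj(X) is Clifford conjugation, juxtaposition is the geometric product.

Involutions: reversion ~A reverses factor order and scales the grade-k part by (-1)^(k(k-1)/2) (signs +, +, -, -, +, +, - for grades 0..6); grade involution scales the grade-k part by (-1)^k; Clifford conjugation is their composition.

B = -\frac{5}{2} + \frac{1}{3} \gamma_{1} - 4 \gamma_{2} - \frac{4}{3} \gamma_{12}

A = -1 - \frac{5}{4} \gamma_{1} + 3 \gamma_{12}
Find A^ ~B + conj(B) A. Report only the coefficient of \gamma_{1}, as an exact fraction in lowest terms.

first term: \frac{83}{12} + \frac{205}{24} \gamma_{1} + \frac{14}{3} \gamma_{2} - \frac{83}{6} \gamma_{12}
second term: \frac{83}{12} + \frac{371}{24} \gamma_{1} - \frac{10}{3} \gamma_{2} - \frac{23}{6} \gamma_{12}
Answer: 24


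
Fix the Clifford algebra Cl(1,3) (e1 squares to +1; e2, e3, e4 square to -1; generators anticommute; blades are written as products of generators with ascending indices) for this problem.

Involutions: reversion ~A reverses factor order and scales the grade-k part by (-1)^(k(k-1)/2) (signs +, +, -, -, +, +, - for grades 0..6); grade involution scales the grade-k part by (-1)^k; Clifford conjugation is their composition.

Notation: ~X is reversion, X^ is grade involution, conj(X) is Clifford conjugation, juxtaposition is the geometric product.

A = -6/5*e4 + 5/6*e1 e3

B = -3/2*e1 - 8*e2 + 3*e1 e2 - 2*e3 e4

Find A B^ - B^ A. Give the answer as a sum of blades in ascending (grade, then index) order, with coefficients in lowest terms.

first term: 23/20*e3 + 52/15*e1 e4 + 5/2*e2 e3 + 48/5*e2 e4 - 20/3*e1 e2 e3 - 18/5*e1 e2 e4
second term: -23/20*e3 - 52/15*e1 e4 - 5/2*e2 e3 - 48/5*e2 e4 - 20/3*e1 e2 e3 - 18/5*e1 e2 e4
Answer: 23/10*e3 + 104/15*e1 e4 + 5*e2 e3 + 96/5*e2 e4


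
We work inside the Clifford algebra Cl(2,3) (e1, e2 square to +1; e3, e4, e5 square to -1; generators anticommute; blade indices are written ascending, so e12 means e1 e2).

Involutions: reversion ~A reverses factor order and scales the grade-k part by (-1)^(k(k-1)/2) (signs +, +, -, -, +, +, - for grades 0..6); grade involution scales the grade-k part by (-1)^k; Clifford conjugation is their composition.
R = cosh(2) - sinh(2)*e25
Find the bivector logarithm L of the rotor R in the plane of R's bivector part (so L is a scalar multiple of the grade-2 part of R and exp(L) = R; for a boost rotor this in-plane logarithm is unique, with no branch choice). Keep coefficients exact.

The scalar part of R is cosh(2), giving the rapidity magnitude (cosh is even); the bivector part supplies orientation, its quotient by sinh of the rapidity is the plane, and L = rapidity * plane — unique in that plane, since flipping both signs leaves L unchanged.
Concretely: cosh(rapidity) = cosh(2) gives rapidity = ±2, and since rapidity/sinh(rapidity) is even the sign is immaterial: L = (rapidity/sinh(rapidity)) * <R>_2 = (2/sinh(2)) * <R>_2.
Answer: -2*e25


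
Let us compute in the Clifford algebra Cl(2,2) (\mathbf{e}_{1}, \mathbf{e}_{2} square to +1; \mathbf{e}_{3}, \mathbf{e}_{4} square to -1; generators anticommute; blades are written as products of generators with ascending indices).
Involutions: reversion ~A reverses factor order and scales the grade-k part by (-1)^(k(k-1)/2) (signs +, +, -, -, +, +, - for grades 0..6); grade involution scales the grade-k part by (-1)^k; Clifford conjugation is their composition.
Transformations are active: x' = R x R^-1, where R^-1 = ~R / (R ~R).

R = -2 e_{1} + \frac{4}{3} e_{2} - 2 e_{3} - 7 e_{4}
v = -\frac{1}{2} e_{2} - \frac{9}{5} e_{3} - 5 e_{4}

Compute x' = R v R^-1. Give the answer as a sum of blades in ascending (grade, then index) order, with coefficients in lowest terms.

~R = -2 e_{1} + \frac{4}{3} e_{2} - 2 e_{3} - 7 e_{4}, and R ~R = -\frac{425}{9}, so R^-1 = ~R / (-\frac{425}{9}).
R v = -\frac{589}{15} + e_{1} e_{2} + \frac{18}{5} e_{1} e_{3} + 10 e_{1} e_{4} - \frac{17}{5} e_{2} e_{3} - \frac{61}{6} e_{2} e_{4} - \frac{13}{5} e_{3} e_{4}
Answer: -\frac{7068}{2125} e_{1} + \frac{11549}{4250} e_{2} - \frac{3243}{2125} e_{3} - \frac{14113}{2125} e_{4}


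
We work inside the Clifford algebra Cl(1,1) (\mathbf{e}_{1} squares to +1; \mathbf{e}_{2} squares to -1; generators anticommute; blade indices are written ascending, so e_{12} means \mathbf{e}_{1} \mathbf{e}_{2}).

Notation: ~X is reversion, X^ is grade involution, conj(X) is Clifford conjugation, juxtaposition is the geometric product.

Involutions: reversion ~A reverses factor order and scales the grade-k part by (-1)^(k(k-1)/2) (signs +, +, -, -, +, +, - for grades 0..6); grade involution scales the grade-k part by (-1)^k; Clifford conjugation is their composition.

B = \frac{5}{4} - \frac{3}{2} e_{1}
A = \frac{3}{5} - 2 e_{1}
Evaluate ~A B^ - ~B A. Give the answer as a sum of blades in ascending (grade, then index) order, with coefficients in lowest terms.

first term: -\frac{9}{4} - \frac{8}{5} e_{1}
second term: \frac{15}{4} - \frac{17}{5} e_{1}
Answer: -6 + \frac{9}{5} e_{1}


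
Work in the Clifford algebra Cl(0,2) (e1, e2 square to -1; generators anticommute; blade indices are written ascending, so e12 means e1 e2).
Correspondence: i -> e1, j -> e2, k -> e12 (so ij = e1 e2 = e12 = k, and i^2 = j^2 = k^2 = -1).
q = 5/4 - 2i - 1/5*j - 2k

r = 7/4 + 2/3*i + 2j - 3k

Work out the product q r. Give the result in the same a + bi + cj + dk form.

In blades: q = 5/4 - 2*e1 - 1/5*e2 - 2*e12, r = 7/4 + 2/3*e1 + 2*e2 - 3*e12.
Distribute q over r term by term (generator squares from the signature, products reordered to ascending indices): (5/4)*r = 35/16 + 5/6*e1 + 5/2*e2 - 15/4*e12; (-2*e1)*r = 4/3 - 7/2*e1 - 6*e2 - 4*e12; (-1/5*e2)*r = 2/5 + 3/5*e1 - 7/20*e2 + 2/15*e12; (-2*e12)*r = -6 + 4*e1 - 4/3*e2 - 7/2*e12.
Sum: -499/240 + 29/15*e1 - 311/60*e2 - 667/60*e12; translating back through the correspondence:
Answer: -499/240 + 29/15*i - 311/60*j - 667/60*k


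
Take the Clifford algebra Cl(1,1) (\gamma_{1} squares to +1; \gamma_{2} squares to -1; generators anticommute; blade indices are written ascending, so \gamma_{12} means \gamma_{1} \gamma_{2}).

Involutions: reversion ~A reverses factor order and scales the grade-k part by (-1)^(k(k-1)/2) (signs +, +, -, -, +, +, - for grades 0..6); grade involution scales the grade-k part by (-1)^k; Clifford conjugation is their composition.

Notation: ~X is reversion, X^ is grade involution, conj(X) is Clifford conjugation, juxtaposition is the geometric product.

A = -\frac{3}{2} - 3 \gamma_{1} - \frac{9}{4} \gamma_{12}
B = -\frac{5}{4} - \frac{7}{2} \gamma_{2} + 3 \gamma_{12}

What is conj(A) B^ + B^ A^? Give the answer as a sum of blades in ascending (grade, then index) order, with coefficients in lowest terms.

first term: \frac{69}{8} - \frac{93}{8} \gamma_{1} + \frac{15}{4} \gamma_{2} + \frac{51}{16} \gamma_{12}
second term: -\frac{39}{8} - \frac{93}{8} \gamma_{1} - \frac{57}{4} \gamma_{2} - \frac{195}{16} \gamma_{12}
Answer: \frac{15}{4} - \frac{93}{4} \gamma_{1} - \frac{21}{2} \gamma_{2} - 9 \gamma_{12}


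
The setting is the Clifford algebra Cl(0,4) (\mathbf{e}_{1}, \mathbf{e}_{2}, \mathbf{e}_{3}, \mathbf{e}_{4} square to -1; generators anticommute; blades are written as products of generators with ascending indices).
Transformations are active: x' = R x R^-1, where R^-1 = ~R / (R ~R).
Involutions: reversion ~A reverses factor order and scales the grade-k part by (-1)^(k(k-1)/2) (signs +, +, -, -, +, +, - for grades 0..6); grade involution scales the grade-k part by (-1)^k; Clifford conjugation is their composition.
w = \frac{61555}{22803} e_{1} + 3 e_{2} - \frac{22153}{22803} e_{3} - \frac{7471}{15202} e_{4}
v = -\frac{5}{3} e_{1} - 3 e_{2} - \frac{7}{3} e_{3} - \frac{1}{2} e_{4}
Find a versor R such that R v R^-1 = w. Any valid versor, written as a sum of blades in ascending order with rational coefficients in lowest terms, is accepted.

Key observation: q(v) = q(w) = -\frac{629}{36} (sandwiches preserve the norm), so R = v + w = \frac{7850}{7601} e_{1} - \frac{25120}{7601} e_{3} - \frac{7536}{7601} e_{4} works whenever it is invertible — the component of v along it is kept and (v - w)/2 reverses, sending v to w.
Answer: \frac{7850}{7601} e_{1} - \frac{25120}{7601} e_{3} - \frac{7536}{7601} e_{4}


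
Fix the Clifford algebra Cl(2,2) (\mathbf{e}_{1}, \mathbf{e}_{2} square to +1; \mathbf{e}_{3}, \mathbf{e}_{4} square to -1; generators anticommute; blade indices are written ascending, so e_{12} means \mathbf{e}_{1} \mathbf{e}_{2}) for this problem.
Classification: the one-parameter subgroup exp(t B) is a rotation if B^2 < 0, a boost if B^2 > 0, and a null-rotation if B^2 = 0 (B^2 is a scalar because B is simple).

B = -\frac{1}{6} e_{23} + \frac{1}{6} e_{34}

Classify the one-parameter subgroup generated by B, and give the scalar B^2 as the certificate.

B^2 term by term: the squares give (-\frac{1}{6})^2*(e_{23})^2 + (\frac{1}{6})^2*(e_{34})^2 = \frac{1}{36}*(+1) + \frac{1}{36}*(-1) = 0 (each basis 2-blade squares to minus the product of its generators' squares); cross terms between blades sharing an index anticommute and cancel. So B^2 = 0.
Answer: null-rotation, certificate B^2 = 0. Certificate logic: 0 is a conjugation-invariant scalar, so its sign fixes rotation versus boost versus null-rotation outright.


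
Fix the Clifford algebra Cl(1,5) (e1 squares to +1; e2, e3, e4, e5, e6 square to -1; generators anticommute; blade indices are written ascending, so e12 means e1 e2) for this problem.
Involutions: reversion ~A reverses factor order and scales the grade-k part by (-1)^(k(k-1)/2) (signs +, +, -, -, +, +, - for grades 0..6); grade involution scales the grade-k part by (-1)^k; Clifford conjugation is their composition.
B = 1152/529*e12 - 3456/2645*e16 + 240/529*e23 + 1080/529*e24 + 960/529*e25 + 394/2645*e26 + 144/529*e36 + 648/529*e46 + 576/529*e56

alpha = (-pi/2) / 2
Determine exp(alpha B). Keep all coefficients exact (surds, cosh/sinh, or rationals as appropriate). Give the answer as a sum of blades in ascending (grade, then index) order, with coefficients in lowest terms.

B^2 term by term: the squares give (1152/529)^2*(e12)^2 + (-3456/2645)^2*(e16)^2 + (240/529)^2*(e23)^2 + (1080/529)^2*(e24)^2 + (960/529)^2*(e25)^2 + (394/2645)^2*(e26)^2 + (144/529)^2*(e36)^2 + (648/529)^2*(e46)^2 + (576/529)^2*(e56)^2 = 1327104/279841*(+1) + 11943936/6996025*(+1) + 57600/279841*(-1) + 1166400/279841*(-1) + 921600/279841*(-1) + 155236/6996025*(-1) + 20736/279841*(-1) + 419904/279841*(-1) + 331776/279841*(-1) = -4 (each basis 2-blade squares to minus the product of its generators' squares); cross terms between blades sharing an index anticommute and cancel; the commuting (index-disjoint) pairs give grade-4 terms 2*c*c'*(blade product), which cancel blade by blade — e1236: 331776/279841 - 331776/279841 = 0; e1246: 1492992/279841 - 1492992/279841 = 0; e1256: 1327104/279841 - 1327104/279841 = 0; e2346: 311040/279841 - 311040/279841 = 0; e2356: 276480/279841 - 276480/279841 = 0; e2456: 1244160/279841 - 1244160/279841 = 0 — confirming B is simple. So B^2 = -4.
B^2 = -4 — since the square is negative, the closed form is circular: l = 2, alpha*l = -pi/2, so exp(alpha B) = cos(-pi/2) + (sin(-pi/2)/2)*B = 0 + (-1/2)*B.
Answer: -576/529*e12 + 1728/2645*e16 - 120/529*e23 - 540/529*e24 - 480/529*e25 - 197/2645*e26 - 72/529*e36 - 324/529*e46 - 288/529*e56


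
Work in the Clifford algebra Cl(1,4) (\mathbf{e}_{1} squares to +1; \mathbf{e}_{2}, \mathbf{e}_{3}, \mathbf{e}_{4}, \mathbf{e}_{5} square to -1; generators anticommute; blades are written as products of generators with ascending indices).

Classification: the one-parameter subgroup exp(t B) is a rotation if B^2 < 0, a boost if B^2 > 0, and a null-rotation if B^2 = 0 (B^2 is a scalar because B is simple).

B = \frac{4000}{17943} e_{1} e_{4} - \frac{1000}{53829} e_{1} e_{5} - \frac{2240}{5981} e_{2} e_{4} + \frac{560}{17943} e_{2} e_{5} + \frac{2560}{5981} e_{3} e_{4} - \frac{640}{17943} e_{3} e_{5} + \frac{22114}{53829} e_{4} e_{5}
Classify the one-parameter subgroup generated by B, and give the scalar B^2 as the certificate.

B^2 term by term: the squares give (\frac{4000}{17943})^2*(e_{1} e_{4})^2 + (-\frac{1000}{53829})^2*(e_{1} e_{5})^2 + (-\frac{2240}{5981})^2*(e_{2} e_{4})^2 + (\frac{560}{17943})^2*(e_{2} e_{5})^2 + (\frac{2560}{5981})^2*(e_{3} e_{4})^2 + (-\frac{640}{17943})^2*(e_{3} e_{5})^2 + (\frac{22114}{53829})^2*(e_{4} e_{5})^2 = \frac{16000000}{321951249}*(+1) + \frac{1000000}{2897561241}*(+1) + \frac{5017600}{35772361}*(-1) + \frac{313600}{321951249}*(-1) + \frac{6553600}{35772361}*(-1) + \frac{409600}{321951249}*(-1) + \frac{489028996}{2897561241}*(-1) = -\frac{4}{9} (each basis 2-blade squares to minus the product of its generators' squares); cross terms between blades sharing an index anticommute and cancel; the commuting (index-disjoint) pairs give grade-4 terms 2*c*c'*(blade product), which cancel blade by blade — e_{1} e_{2} e_{4} e_{5}: -\frac{4480000}{321951249} + \frac{4480000}{321951249} = 0; e_{1} e_{3} e_{4} e_{5}: \frac{5120000}{321951249} - \frac{5120000}{321951249} = 0; e_{2} e_{3} e_{4} e_{5}: -\frac{2867200}{107317083} + \frac{2867200}{107317083} = 0 — confirming B is simple. So B^2 = -\frac{4}{9}.
Answer: rotation, certificate B^2 = -\frac{4}{9}. Check the certificate: B^2 = -\frac{4}{9}, and that sign is decisive whatever form B takes.
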